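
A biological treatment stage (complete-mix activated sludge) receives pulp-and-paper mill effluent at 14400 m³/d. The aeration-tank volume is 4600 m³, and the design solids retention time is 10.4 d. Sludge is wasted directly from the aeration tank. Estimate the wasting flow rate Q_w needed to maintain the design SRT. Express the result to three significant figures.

For wasting at MLVSS concentration, Q_w = V/θ_c = 4600/10.4 = 442.3 m³/d.

Q_w ≈ 442 m³/d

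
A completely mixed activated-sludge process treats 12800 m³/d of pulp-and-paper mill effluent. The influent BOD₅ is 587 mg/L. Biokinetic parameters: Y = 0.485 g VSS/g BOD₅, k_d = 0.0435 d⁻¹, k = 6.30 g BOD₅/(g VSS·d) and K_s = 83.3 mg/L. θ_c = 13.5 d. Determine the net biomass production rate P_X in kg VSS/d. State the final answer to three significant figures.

P_X ≈ 2280 kg VSS/d

From the Monod/SRT balance for a CMAS, S = K_s·(1+k_d θ_c)/[θ_c·(Y k − k_d) − 1] = 83.3 × (1 + 0.0435 × 13.5) / [13.5 × (0.485 × 6.30 − 0.0435) − 1] = 132.2 / 39.66 = 3.334 mg/L.
Y_obs = Y / (1 + k_d θ_c) = 0.485 / (1 + 0.0435 × 13.5) = 0.485 / 1.587 = 0.3056.
ΔS = 587 − 3.33 = 583.7 mg/L, so the substrate removal rate is 12800 × 583.7/1000 = 7471 kg BOD₅/d.
P_X = Y_obs · Q(S₀ − S) = 0.3056 × 7471 = 2283 kg VSS/d.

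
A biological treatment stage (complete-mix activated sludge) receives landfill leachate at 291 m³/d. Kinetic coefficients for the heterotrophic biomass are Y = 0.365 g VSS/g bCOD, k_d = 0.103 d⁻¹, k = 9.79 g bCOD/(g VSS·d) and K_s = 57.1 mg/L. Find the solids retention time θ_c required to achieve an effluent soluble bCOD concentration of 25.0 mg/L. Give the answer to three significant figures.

θ_c ≈ 1.02 d

At the target effluent, Y k S/(K_s+S) = 0.365×9.79×25.0/82.10 = 1.088 d⁻¹.
1/θ_c = 1.088 − 0.103 = 0.9851 d⁻¹, so θ_c = 1.015 d.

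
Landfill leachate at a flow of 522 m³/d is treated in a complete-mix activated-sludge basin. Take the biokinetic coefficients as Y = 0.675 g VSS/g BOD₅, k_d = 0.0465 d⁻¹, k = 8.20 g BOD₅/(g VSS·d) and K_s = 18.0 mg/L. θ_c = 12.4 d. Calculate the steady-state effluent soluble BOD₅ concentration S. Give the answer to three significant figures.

S ≈ 0.423 mg/L

For a completely mixed reactor with recycle the Lawrence–McCarty relation gives S = K_s·(1 + k_d·θ_c) / [θ_c·(Y·k − k_d) − 1] = 18.0 × (1 + 0.0465 × 12.4) / [12.4 × (0.675 × 8.20 − 0.0465) − 1] = 28.38 / 67.06 = 0.4232 mg/L.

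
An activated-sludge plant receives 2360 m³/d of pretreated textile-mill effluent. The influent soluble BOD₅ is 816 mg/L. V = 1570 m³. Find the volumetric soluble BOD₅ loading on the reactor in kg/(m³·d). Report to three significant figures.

Applied soluble BOD₅ load per unit volume = Q·S₀/V = (2360 × 816/1000)/1570 = 1.227 kg soluble BOD₅·m⁻³·d⁻¹.

L_v ≈ 1.23 kg soluble BOD₅/(m³·d)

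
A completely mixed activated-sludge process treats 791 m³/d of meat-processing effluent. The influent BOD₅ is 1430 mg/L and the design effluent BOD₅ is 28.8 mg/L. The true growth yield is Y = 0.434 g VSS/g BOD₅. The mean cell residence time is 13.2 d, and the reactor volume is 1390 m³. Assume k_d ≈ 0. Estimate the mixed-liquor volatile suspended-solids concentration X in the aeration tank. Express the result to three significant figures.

Without decay, X = Y Q (S₀−S) θ_c / V = 0.434 × 791 × (1430 − 28.8) × 13.2 / 1390 = 4568 mg/L.

X ≈ 4570 mg/L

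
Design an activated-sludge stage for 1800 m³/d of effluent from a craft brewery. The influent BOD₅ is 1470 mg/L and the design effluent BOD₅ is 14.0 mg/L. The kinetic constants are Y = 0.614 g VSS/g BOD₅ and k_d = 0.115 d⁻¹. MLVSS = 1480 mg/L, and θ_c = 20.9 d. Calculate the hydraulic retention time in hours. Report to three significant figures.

Steady-state biomass mass balance: V·X·(1 + k_d·θ_c) = Y·Q·(S₀ − S)·θ_c, so V = 0.614 × 1800 × (1470 − 14.0) × 20.9 / [1480 × (1 + 0.115 × 20.9)] = 3.36×10^7 / 5037 = 6677 m³.
τ = V/Q = 6677/1800 = 3.709 d, or 89.02 h.

τ ≈ 89.0 h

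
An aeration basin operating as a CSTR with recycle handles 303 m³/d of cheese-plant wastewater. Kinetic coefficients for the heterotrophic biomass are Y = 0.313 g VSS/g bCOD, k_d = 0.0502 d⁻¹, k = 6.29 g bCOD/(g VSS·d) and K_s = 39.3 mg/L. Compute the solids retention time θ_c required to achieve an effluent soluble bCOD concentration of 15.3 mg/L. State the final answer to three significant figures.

θ_c ≈ 1.99 d

At the target effluent, Y k S/(K_s+S) = 0.313×6.29×15.3/54.60 = 0.5517 d⁻¹.
1/θ_c = 0.5517 − 0.0502 = 0.5015 d⁻¹, so θ_c = 1.994 d.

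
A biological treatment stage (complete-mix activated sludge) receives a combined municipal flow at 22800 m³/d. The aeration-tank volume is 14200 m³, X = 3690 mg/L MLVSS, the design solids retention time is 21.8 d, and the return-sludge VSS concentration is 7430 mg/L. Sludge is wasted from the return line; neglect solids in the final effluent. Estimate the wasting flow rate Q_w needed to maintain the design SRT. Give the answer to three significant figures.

Q_w = (V·X)/(θ_c X_r) = 14200 × 3690 / (21.8 × 7430) = 323.5 m³/d.

Q_w ≈ 323 m³/d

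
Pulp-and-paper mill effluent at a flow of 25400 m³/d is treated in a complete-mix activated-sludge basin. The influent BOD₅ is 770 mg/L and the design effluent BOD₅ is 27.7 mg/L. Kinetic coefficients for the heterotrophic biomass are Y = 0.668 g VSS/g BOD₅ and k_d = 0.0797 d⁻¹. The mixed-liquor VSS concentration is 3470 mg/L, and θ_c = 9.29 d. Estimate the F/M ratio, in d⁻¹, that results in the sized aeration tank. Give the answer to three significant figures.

F/M ≈ 0.291 d⁻¹

From the SRT design equation V = Y Q (S₀−S) θ_c / [X (1 + k_d θ_c)] = 0.668 × 25400 × (770 − 27.7) × 9.29 / [3470 × (1 + 0.0797 × 9.29)] = 1.17×10^8 / 6039 = 19374 m³.
F/M = applied load / biomass = Q·S₀/(V·X) = 25400 × 770 / (19374 × 3470) = 0.2909 d⁻¹.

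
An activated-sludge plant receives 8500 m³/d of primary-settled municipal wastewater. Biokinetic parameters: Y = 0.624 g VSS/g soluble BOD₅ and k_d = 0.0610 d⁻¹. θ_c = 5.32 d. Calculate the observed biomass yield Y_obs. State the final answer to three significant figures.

Y_obs ≈ 0.471 g VSS/g soluble BOD₅

The observed yield is Y_obs = Y/(1 + k_d·θ_c) = 0.624 / (1 + 0.0610 × 5.32) = 0.624 / 1.325 = 0.4711 g VSS per g soluble BOD₅ removed.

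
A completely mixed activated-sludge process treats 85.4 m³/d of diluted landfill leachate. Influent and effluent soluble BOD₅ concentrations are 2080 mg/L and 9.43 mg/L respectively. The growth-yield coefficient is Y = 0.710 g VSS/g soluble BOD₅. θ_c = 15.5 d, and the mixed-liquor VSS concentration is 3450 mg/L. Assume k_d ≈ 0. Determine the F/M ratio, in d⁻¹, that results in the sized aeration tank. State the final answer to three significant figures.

F/M ≈ 0.0913 d⁻¹

V·X = Y·Q·ΔS·θ_c gives V = 0.710 × 85.4 × (2080 − 9.43) × 15.5 / 3450 = 564.1 m³.
F/M = Q·S₀ / (V·X) = 85.4 × 2080 / (564.1 × 3450) = 0.09128 g soluble BOD₅·(g VSS·d)⁻¹.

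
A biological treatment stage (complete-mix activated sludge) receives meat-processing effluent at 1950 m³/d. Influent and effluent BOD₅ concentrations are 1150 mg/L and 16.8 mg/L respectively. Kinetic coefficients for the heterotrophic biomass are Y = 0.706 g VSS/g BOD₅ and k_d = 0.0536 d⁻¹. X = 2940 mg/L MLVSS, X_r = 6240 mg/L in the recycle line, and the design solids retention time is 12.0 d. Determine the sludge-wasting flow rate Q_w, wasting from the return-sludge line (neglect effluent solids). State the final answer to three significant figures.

From the SRT design equation V = Y Q (S₀−S) θ_c / [X (1 + k_d θ_c)] = 0.706 × 1950 × (1150 − 16.8) × 12.0 / [2940 × (1 + 0.0536 × 12.0)] = 1.87×10^7 / 4831 = 3875 m³.
Q_w = (V·X)/(θ_c X_r) = 3875 × 2940 / (12.0 × 6240) = 152.1 m³/d.

Q_w ≈ 152 m³/d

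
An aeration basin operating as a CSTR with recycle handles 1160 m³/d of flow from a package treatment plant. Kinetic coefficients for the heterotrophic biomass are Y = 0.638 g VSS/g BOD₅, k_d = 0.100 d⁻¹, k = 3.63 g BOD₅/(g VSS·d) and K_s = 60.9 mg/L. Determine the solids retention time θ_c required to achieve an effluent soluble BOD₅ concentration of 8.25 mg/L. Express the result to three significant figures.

θ_c ≈ 5.67 d

Specific growth rate at S = 8.25 mg/L: μ = YkS/(K_s+S) = 0.638·3.63·8.25/(60.9+8.25) = 0.2763 d⁻¹.
θ_c = 1/(μ − k_d) = 1/(0.2763 − 0.100) = 1/0.1763 = 5.672 d.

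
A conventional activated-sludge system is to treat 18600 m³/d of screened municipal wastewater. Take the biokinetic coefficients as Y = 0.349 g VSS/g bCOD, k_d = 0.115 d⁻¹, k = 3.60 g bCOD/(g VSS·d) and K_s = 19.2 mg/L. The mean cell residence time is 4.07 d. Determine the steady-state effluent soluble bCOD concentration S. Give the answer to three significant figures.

S ≈ 7.73 mg/L

Effluent substrate depends only on kinetics and SRT: S = K_s(1 + k_d θ_c) / [θ_c(Yk − k_d) − 1] = 19.2 × (1 + 0.115 × 4.07) / [4.07 × (0.349 × 3.60 − 0.115) − 1] = 28.19 / 3.645 = 7.732 mg/L.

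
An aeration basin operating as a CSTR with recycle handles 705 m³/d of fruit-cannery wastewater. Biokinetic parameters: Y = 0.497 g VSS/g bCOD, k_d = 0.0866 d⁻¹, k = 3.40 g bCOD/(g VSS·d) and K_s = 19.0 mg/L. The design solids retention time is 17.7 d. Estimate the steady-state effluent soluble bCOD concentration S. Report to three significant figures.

S ≈ 1.76 mg/L

Effluent substrate depends only on kinetics and SRT: S = K_s(1 + k_d θ_c) / [θ_c(Yk − k_d) − 1] = 19.0 × (1 + 0.0866 × 17.7) / [17.7 × (0.497 × 3.40 − 0.0866) − 1] = 48.12 / 27.38 = 1.758 mg/L.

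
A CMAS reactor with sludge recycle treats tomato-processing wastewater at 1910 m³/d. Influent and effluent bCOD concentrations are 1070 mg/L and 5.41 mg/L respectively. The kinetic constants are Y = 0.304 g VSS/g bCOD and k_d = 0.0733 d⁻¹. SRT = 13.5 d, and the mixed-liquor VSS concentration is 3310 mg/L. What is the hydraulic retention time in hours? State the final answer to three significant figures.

Steady-state biomass mass balance: V·X·(1 + k_d·θ_c) = Y·Q·(S₀ − S)·θ_c, so V = 0.304 × 1910 × (1070 − 5.41) × 13.5 / [3310 × (1 + 0.0733 × 13.5)] = 8.34×10^6 / 6585 = 1267 m³.
τ = V/Q = 1267/1910 = 0.6634 d, or 15.92 h.

τ ≈ 15.9 h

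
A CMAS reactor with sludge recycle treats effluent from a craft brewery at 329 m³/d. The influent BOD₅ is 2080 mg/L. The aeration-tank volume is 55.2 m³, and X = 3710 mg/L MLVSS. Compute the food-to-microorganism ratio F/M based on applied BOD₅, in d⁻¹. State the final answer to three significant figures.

F/M = Q·S₀ / (V·X) = 329 × 2080 / (55.20 × 3710) = 3.342 g BOD₅·(g VSS·d)⁻¹.

F/M ≈ 3.34 d⁻¹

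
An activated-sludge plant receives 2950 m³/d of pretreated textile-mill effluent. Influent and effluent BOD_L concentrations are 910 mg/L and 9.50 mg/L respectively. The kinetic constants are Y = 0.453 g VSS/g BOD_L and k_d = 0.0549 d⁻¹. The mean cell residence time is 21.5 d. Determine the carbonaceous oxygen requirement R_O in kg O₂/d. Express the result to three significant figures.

Observed yield with endogenous decay: Y_obs = Y / (1 + k_d·θ_c) = 0.453 / (1 + 0.0549 × 21.5) = 0.453 / 2.180 = 0.2078 g VSS/g BOD_L.
Mass of BOD_L removed per day: Q(S₀ − S) = 2950 × 900.5 g/m³ = 2656 kg/d.
P_X = Y_obs·Q·(S₀ − S) = 0.2078 × 2656 = 551.9 kg VSS/d.
Carbonaceous O₂ demand = substrate oxidised − cell-mass equivalent = 2656 − 1.42 × 551.9 = 1873 kg O₂/d.

R_O ≈ 1870 kg O₂/d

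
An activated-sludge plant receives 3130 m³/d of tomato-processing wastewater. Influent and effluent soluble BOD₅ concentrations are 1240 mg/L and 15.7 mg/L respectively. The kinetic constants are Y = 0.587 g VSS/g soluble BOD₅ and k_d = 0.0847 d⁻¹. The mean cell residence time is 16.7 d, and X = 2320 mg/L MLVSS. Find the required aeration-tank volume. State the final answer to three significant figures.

V ≈ 6710 m³

Steady-state biomass mass balance: V·X·(1 + k_d·θ_c) = Y·Q·(S₀ − S)·θ_c, so V = 0.587 × 3130 × (1240 − 15.7) × 16.7 / [2320 × (1 + 0.0847 × 16.7)] = 3.76×10^7 / 5602 = 6706 m³.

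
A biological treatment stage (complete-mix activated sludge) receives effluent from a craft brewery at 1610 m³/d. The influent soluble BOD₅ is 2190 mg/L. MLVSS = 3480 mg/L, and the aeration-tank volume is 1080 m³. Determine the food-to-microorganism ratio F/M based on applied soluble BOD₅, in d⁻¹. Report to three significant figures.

F/M ≈ 0.938 d⁻¹

Food-to-microorganism ratio F/M = Q S₀ / (V X) = 1610 × 2190 / (1080 × 3480) = 0.9381 d⁻¹.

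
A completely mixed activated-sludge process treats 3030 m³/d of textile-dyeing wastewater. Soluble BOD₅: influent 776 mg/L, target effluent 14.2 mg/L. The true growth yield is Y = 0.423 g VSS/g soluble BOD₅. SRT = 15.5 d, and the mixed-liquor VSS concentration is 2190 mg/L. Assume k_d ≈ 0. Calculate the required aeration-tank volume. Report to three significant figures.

V·X = Y·Q·ΔS·θ_c gives V = 0.423 × 3030 × (776 − 14.2) × 15.5 / 2190 = 6911 m³.

V ≈ 6910 m³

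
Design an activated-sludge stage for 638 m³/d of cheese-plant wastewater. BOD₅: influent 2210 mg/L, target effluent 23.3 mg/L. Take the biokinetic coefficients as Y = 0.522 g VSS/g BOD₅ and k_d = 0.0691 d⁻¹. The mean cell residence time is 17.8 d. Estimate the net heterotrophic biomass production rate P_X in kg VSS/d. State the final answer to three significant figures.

P_X ≈ 327 kg VSS/d

Correct the yield for decay: Y_obs = Y/(1 + k_d θ_c) = 0.522 / (1 + 0.0691 × 17.8) = 0.522 / 2.230 = 0.2341.
ΔS = 2210 − 23.3 = 2187 mg/L, so the substrate removal rate is 638 × 2187/1000 = 1395 kg BOD₅/d.
So the net sludge growth is P_X = 0.2341 × 1395 = 326.6 kg VSS/d.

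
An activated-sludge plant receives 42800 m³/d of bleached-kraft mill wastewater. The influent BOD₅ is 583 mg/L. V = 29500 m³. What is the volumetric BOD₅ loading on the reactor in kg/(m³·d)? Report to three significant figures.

Volumetric loading L_v = Q·S₀ / V = 42800 × 583 g/m³ / 29500 m³ = 845.8 g/(m³·d) = 0.8458 kg BOD₅/(m³·d).

L_v ≈ 0.846 kg BOD₅/(m³·d)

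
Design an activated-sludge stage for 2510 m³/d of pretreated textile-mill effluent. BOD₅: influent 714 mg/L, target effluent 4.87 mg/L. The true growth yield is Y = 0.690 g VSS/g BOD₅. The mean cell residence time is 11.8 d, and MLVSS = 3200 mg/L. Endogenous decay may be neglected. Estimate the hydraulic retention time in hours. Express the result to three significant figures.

τ ≈ 43.3 h

With k_d = 0 the design equation reduces to V = Y Q (S₀−S) θ_c / X = 0.690 × 2510 × (714 − 4.87) × 11.8 / 3200 = 4529 m³.
HRT = V/Q = 4529 m³ / 2510 m³·d⁻¹ = 1.804 d × 24 = 43.30 h.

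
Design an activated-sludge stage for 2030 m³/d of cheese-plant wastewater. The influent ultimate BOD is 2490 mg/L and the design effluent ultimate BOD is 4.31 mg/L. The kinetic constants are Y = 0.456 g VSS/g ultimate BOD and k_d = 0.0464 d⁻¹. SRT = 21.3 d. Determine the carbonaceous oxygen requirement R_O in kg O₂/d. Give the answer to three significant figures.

R_O ≈ 3400 kg O₂/d

Observed yield with endogenous decay: Y_obs = Y / (1 + k_d·θ_c) = 0.456 / (1 + 0.0464 × 21.3) = 0.456 / 1.988 = 0.2293 g VSS/g ultimate BOD.
Q·(S₀ − S) = 2030 × (2490 − 4.31) × 10⁻³ = 5046 kg/d removed.
P_X = Y_obs·Q·(S₀ − S) = 0.2293 × 5046 = 1157 kg VSS/d.
R_O = Q·(S₀ − S) − 1.42·P_X = 5046 − 1.42 × 1157 = 3403 kg O₂/d.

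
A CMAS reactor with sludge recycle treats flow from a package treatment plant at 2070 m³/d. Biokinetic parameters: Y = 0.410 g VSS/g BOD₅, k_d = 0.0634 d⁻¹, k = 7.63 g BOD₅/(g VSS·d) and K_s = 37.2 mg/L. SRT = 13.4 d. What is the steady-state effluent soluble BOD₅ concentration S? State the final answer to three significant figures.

S ≈ 1.72 mg/L

From the Monod/SRT balance for a CMAS, S = K_s·(1+k_d θ_c)/[θ_c·(Y k − k_d) − 1] = 37.2 × (1 + 0.0634 × 13.4) / [13.4 × (0.410 × 7.63 − 0.0634) − 1] = 68.80 / 40.07 = 1.717 mg/L.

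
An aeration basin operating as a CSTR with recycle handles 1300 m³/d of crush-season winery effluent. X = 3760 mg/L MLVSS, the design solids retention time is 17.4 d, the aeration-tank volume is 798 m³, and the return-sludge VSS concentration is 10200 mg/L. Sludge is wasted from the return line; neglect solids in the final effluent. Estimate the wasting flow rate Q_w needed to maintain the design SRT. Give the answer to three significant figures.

Q_w = (V·X)/(θ_c X_r) = 798.0 × 3760 / (17.4 × 10200) = 16.91 m³/d.

Q_w ≈ 16.9 m³/d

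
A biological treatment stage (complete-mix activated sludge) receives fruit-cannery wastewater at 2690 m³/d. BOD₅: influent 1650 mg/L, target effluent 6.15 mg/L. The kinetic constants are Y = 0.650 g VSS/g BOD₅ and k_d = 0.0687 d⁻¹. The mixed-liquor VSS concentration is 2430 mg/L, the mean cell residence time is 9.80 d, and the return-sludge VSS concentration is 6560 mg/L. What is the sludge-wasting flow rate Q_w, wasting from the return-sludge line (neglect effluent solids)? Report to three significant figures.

Steady-state biomass mass balance: V·X·(1 + k_d·θ_c) = Y·Q·(S₀ − S)·θ_c, so V = 0.650 × 2690 × (1650 − 6.15) × 9.80 / [2430 × (1 + 0.0687 × 9.80)] = 2.82×10^7 / 4066 = 6928 m³.
Q_w = (V·X)/(θ_c X_r) = 6928 × 2430 / (9.80 × 6560) = 261.9 m³/d.

Q_w ≈ 262 m³/d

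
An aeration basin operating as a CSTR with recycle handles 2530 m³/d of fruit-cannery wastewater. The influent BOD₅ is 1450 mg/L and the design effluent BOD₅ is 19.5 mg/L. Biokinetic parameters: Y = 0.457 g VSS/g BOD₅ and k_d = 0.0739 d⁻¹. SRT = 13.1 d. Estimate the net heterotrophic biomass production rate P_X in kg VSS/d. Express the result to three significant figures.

Y_obs = Y / (1 + k_d θ_c) = 0.457 / (1 + 0.0739 × 13.1) = 0.457 / 1.968 = 0.2322.
ΔS = 1450 − 19.5 = 1430 mg/L, so the substrate removal rate is 2530 × 1430/1000 = 3619 kg BOD₅/d.
P_X = Y_obs · Q(S₀ − S) = 0.2322 × 3619 = 840.4 kg VSS/d.

P_X ≈ 840 kg VSS/d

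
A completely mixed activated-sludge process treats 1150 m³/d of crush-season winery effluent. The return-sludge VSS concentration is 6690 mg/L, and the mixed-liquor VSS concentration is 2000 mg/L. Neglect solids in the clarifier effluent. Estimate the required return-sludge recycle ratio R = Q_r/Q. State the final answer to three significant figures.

R ≈ 0.426

Mass balance around the secondary clarifier (neglecting effluent solids): R = X / (X_r − X) = 2000 / (6690 − 2000) = 0.4264.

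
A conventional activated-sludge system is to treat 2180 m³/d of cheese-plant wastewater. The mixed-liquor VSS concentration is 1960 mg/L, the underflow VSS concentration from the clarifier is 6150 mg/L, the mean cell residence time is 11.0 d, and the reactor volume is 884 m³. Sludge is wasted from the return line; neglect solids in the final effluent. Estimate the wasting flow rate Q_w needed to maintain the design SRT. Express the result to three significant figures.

Q_w ≈ 25.6 m³/d

θ_c = V·X/(Q_w·X_r) when wasting from the recycle, so Q_w = V·X/(θ_c·X_r) = 884.0 × 1960 / (11.0 × 6150) = 25.61 m³/d.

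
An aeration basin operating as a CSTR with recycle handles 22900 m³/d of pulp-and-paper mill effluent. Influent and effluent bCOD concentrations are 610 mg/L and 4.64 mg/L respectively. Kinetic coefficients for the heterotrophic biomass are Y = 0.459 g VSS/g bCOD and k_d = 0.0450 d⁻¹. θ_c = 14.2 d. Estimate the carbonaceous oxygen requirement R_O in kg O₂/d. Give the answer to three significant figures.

R_O ≈ 8350 kg O₂/d

Observed yield with endogenous decay: Y_obs = Y / (1 + k_d·θ_c) = 0.459 / (1 + 0.0450 × 14.2) = 0.459 / 1.639 = 0.2800 g VSS/g bCOD.
Mass of bCOD removed per day: Q(S₀ − S) = 22900 × 605.4 g/m³ = 13863 kg/d.
Biomass synthesised: P_X = Y_obs × 13863 = 3882 kg VSS/d.
Carbonaceous O₂ demand = substrate oxidised − cell-mass equivalent = 13863 − 1.42 × 3882 = 8350 kg O₂/d.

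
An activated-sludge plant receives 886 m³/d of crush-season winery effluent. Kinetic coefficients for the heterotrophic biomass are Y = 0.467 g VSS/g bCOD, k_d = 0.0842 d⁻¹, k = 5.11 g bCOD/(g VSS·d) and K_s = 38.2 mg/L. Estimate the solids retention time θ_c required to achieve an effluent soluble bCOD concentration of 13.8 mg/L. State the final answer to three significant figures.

θ_c ≈ 1.82 d

From 1/θ_c = Y·k·S/(K_s + S) − k_d: Y·k·S/(K_s+S) = 0.467 × 5.11 × 13.8 / (38.2 + 13.8) = 0.6333 d⁻¹.
θ_c = 1/(μ − k_d) = 1/(0.6333 − 0.0842) = 1/0.5491 = 1.821 d.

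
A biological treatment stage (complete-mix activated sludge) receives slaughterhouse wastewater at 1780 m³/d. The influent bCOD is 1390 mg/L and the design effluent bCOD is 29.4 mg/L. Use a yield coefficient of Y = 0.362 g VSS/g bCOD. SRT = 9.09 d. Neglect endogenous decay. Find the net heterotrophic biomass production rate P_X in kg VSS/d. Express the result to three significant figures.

With endogenous decay neglected, the observed yield equals the true yield: Y_obs = Y = 0.362 g VSS/g bCOD.
Q·(S₀ − S) = 1780 × (1390 − 29.4) × 10⁻³ = 2422 kg/d removed.
Biomass produced: P_X = Y_obs·Q·ΔS = 0.3620 × 2422 ≈ 876.7 kg VSS/d.

P_X ≈ 877 kg VSS/d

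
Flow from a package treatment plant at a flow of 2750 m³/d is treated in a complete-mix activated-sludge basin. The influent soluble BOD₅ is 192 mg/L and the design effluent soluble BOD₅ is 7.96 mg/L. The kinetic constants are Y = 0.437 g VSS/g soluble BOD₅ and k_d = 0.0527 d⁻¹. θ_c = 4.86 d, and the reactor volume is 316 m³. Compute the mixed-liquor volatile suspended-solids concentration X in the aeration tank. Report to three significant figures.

X ≈ 2710 mg/L

X = Y·Q·ΔS·θ_c / [V·(1 + k_d θ_c)] = 0.437 × 2750 × (192 − 7.96) × 4.86 / [316 × (1 + 0.0527 × 4.86)] = 2708 mg/L.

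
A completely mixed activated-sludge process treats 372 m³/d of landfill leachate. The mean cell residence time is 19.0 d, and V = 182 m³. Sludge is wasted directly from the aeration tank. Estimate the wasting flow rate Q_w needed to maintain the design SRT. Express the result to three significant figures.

For wasting at MLVSS concentration, Q_w = V/θ_c = 182.0/19.0 = 9.579 m³/d.

Q_w ≈ 9.58 m³/d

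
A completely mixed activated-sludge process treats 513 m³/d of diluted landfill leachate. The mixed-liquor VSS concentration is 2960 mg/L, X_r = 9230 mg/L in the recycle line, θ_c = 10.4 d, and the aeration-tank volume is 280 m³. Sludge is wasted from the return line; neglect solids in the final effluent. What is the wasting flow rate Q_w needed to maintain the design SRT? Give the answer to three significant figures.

Q_w ≈ 8.63 m³/d

Q_w = (V·X)/(θ_c X_r) = 280.0 × 2960 / (10.4 × 9230) = 8.634 m³/d.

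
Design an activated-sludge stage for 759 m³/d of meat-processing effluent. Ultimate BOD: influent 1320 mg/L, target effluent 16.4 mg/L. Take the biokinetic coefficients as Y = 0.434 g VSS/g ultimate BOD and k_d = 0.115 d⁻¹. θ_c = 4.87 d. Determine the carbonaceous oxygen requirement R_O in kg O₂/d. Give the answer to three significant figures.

The observed yield is Y_obs = Y/(1 + k_d·θ_c) = 0.434 / (1 + 0.115 × 4.87) = 0.434 / 1.560 = 0.2782 g VSS per g ultimate BOD removed.
Q·(S₀ − S) = 759 × (1320 − 16.4) × 10⁻³ = 989.4 kg/d removed.
Biomass synthesised: P_X = Y_obs × 989.4 = 275.3 kg VSS/d.
R_O = Q·(S₀ − S) − 1.42·P_X = 989.4 − 1.42 × 275.3 = 598.6 kg O₂/d.

R_O ≈ 599 kg O₂/d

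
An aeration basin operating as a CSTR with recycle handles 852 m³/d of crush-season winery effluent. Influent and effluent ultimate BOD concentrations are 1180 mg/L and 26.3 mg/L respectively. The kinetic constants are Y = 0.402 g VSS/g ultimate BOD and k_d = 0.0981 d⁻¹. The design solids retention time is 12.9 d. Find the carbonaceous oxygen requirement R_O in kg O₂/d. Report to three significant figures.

Correct the yield for decay: Y_obs = Y/(1 + k_d θ_c) = 0.402 / (1 + 0.0981 × 12.9) = 0.402 / 2.265 = 0.1774.
Mass of ultimate BOD removed per day: Q(S₀ − S) = 852 × 1154 g/m³ = 983.0 kg/d.
P_X = Y_obs·Q·(S₀ − S) = 0.1774 × 983.0 = 174.4 kg VSS/d.
R_O = Q·ΔS − 1.42 P_X = 983.0 − 247.7 = 735.3 kg O₂/d.

R_O ≈ 735 kg O₂/d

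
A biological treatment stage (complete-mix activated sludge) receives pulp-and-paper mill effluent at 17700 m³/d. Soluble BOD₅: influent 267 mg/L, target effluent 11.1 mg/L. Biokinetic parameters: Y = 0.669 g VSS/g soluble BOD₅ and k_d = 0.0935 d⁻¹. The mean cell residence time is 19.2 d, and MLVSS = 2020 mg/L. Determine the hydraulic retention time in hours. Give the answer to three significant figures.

From the SRT design equation V = Y Q (S₀−S) θ_c / [X (1 + k_d θ_c)] = 0.669 × 17700 × (267 − 11.1) × 19.2 / [2020 × (1 + 0.0935 × 19.2)] = 5.82×10^7 / 5646 = 10304 m³.
Hydraulic retention time τ = V/Q = 10304 / 17700 = 0.5821 d = 13.97 h.

τ ≈ 14.0 h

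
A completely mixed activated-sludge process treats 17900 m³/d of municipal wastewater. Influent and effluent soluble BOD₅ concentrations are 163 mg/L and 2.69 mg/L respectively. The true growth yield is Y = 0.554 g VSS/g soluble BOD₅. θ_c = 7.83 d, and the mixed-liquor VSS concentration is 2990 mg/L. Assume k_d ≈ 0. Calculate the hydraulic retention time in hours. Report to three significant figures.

τ ≈ 5.58 h

Biomass mass balance (decay neglected): V·X = Y·Q·(S₀ − S)·θ_c, so V = 0.554 × 17900 × (163 − 2.69) × 7.83 / 2990 = 4163 m³.
τ = V/Q = 4163/17900 = 0.2326 d, or 5.582 h.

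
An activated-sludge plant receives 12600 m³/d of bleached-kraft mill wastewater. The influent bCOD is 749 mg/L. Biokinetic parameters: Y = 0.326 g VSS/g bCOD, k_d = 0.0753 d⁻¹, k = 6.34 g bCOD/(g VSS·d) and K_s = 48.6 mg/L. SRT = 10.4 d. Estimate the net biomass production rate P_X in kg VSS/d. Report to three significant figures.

For a completely mixed reactor with recycle the Lawrence–McCarty relation gives S = K_s·(1 + k_d·θ_c) / [θ_c·(Y·k − k_d) − 1] = 48.6 × (1 + 0.0753 × 10.4) / [10.4 × (0.326 × 6.34 − 0.0753) − 1] = 86.66 / 19.71 = 4.396 mg/L.
Y_obs = Y / (1 + k_d θ_c) = 0.326 / (1 + 0.0753 × 10.4) = 0.326 / 1.783 = 0.1828.
ΔS = 749 − 4.40 = 744.6 mg/L, so the substrate removal rate is 12600 × 744.6/1000 = 9382 kg bCOD/d.
So the net sludge growth is P_X = 0.1828 × 9382 = 1715 kg VSS/d.

P_X ≈ 1720 kg VSS/d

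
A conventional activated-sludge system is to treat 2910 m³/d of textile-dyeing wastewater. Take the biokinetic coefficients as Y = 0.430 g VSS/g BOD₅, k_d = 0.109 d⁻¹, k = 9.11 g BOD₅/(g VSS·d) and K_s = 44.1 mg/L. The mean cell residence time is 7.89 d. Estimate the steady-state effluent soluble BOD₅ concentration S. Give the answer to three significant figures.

For a completely mixed reactor with recycle the Lawrence–McCarty relation gives S = K_s·(1 + k_d·θ_c) / [θ_c·(Y·k − k_d) − 1] = 44.1 × (1 + 0.109 × 7.89) / [7.89 × (0.430 × 9.11 − 0.109) − 1] = 82.03 / 29.05 = 2.824 mg/L.

S ≈ 2.82 mg/L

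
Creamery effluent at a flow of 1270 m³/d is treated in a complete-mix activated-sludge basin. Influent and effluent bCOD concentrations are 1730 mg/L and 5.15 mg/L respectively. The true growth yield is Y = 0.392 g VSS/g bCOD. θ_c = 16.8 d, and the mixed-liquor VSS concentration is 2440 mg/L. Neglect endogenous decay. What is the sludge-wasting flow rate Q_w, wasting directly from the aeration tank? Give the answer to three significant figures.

Q_w ≈ 352 m³/d

Biomass mass balance (decay neglected): V·X = Y·Q·(S₀ − S)·θ_c, so V = 0.392 × 1270 × (1730 − 5.15) × 16.8 / 2440 = 5912 m³.
With mixed-liquor wasting, θ_c = V/Q_w, so Q_w = V/θ_c = 5912/16.8 = 351.9 m³/d.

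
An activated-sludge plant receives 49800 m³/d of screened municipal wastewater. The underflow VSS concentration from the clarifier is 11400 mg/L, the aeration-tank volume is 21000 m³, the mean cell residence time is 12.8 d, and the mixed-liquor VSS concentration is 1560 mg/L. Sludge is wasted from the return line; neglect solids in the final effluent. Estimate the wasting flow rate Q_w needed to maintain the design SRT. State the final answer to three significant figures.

θ_c = V·X/(Q_w·X_r) when wasting from the recycle, so Q_w = V·X/(θ_c·X_r) = 21000 × 1560 / (12.8 × 11400) = 224.5 m³/d.

Q_w ≈ 225 m³/d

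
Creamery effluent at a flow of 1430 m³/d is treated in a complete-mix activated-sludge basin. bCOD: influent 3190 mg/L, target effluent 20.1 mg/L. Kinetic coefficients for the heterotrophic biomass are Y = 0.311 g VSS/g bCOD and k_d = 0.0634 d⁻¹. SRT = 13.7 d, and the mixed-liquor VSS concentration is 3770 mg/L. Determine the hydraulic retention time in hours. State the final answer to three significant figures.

Steady-state biomass mass balance: V·X·(1 + k_d·θ_c) = Y·Q·(S₀ − S)·θ_c, so V = 0.311 × 1430 × (3190 − 20.1) × 13.7 / [3770 × (1 + 0.0634 × 13.7)] = 1.93×10^7 / 7045 = 2742 m³.
Hydraulic retention time τ = V/Q = 2742 / 1430 = 1.917 d = 46.01 h.

τ ≈ 46.0 h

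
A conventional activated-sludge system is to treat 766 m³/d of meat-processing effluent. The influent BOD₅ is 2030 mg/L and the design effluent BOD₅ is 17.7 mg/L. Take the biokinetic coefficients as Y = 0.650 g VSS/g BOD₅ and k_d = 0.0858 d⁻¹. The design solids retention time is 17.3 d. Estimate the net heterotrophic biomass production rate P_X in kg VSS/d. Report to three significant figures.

Y_obs = Y / (1 + k_d θ_c) = 0.650 / (1 + 0.0858 × 17.3) = 0.650 / 2.484 = 0.2616.
Substrate removed = Q·(S₀ − S) = 766 m³/d × (2030 − 17.7) g/m³ = 1.54×10^6 g/d = 1541 kg/d.
Net biomass production P_X = Y_obs × Q·(S₀ − S) = 0.2616 × 1541 = 403.3 kg VSS/d.

P_X ≈ 403 kg VSS/d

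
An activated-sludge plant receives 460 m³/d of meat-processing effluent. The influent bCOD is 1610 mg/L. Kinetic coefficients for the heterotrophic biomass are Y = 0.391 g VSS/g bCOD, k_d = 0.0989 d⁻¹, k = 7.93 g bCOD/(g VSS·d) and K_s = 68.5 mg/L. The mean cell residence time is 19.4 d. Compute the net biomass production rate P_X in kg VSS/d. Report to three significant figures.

Effluent substrate depends only on kinetics and SRT: S = K_s(1 + k_d θ_c) / [θ_c(Yk − k_d) − 1] = 68.5 × (1 + 0.0989 × 19.4) / [19.4 × (0.391 × 7.93 − 0.0989) − 1] = 199.9 / 57.23 = 3.493 mg/L.
The observed yield is Y_obs = Y/(1 + k_d·θ_c) = 0.391 / (1 + 0.0989 × 19.4) = 0.391 / 2.919 = 0.1340 g VSS per g bCOD removed.
Mass of bCOD removed per day: Q(S₀ − S) = 460 × 1607 g/m³ = 739.0 kg/d.
Biomass produced: P_X = Y_obs·Q·ΔS = 0.1340 × 739.0 ≈ 99.00 kg VSS/d.

P_X ≈ 99.0 kg VSS/d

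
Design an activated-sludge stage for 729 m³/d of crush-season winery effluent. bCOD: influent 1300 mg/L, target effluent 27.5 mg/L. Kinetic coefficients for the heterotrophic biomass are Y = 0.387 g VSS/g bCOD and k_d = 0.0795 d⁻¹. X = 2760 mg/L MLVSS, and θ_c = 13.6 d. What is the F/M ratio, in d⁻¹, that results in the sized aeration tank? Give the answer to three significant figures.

From the SRT design equation V = Y Q (S₀−S) θ_c / [X (1 + k_d θ_c)] = 0.387 × 729 × (1300 − 27.5) × 13.6 / [2760 × (1 + 0.0795 × 13.6)] = 4.88×10^6 / 5744 = 850.0 m³.
F/M = Q·S₀ / (V·X) = 729 × 1300 / (850.0 × 2760) = 0.4040 g bCOD·(g VSS·d)⁻¹.

F/M ≈ 0.404 d⁻¹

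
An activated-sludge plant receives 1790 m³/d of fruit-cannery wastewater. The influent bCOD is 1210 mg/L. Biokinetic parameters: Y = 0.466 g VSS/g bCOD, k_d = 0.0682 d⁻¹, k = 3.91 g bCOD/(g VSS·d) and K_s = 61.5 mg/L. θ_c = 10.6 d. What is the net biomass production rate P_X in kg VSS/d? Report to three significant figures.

Effluent substrate depends only on kinetics and SRT: S = K_s(1 + k_d θ_c) / [θ_c(Yk − k_d) − 1] = 61.5 × (1 + 0.0682 × 10.6) / [10.6 × (0.466 × 3.91 − 0.0682) − 1] = 106.0 / 17.59 = 6.024 mg/L.
Y_obs = Y / (1 + k_d θ_c) = 0.466 / (1 + 0.0682 × 10.6) = 0.466 / 1.723 = 0.2705.
Q·(S₀ − S) = 1790 × (1210 − 6.02) × 10⁻³ = 2155 kg/d removed.
Net biomass production P_X = Y_obs × Q·(S₀ − S) = 0.2705 × 2155 = 582.9 kg VSS/d.

P_X ≈ 583 kg VSS/d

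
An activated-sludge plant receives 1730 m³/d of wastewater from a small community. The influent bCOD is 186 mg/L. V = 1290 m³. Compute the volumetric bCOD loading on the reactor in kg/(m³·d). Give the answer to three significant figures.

L_v = Q S₀ / V = 1730 × 186 × 10⁻³ / 1290 = 0.2494 kg/(m³·d).

L_v ≈ 0.249 kg bCOD/(m³·d)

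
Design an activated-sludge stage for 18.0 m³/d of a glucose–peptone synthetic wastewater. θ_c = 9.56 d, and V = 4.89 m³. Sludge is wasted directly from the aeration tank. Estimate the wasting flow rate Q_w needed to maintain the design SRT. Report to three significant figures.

Q_w ≈ 0.512 m³/d

Wasting from the aeration tank: Q_w = V / θ_c = 4.890 / 9.56 = 0.5115 m³/d.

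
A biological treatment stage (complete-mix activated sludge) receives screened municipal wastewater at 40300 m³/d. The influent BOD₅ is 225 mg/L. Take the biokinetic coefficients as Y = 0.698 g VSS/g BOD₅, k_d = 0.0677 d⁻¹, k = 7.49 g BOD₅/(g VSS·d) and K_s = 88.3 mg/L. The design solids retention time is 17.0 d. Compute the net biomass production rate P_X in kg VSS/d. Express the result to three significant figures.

From the Monod/SRT balance for a CMAS, S = K_s·(1+k_d θ_c)/[θ_c·(Y k − k_d) − 1] = 88.3 × (1 + 0.0677 × 17.0) / [17.0 × (0.698 × 7.49 − 0.0677) − 1] = 189.9 / 86.73 = 2.190 mg/L.
Observed yield with endogenous decay: Y_obs = Y / (1 + k_d·θ_c) = 0.698 / (1 + 0.0677 × 17.0) = 0.698 / 2.151 = 0.3245 g VSS/g BOD₅.
Q·(S₀ − S) = 40300 × (225 − 2.19) × 10⁻³ = 8979 kg/d removed.
So the net sludge growth is P_X = 0.3245 × 8979 = 2914 kg VSS/d.

P_X ≈ 2910 kg VSS/d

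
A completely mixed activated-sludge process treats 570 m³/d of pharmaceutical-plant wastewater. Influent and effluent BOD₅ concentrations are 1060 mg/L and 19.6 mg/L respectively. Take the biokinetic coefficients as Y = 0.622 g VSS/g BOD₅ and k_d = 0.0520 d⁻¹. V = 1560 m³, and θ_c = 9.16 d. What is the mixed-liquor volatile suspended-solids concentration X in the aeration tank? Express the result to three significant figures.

X ≈ 1470 mg/L

From V·X·(1 + k_d·θ_c) = Y·Q·(S₀ − S)·θ_c: X = 0.622 × 570 × (1060 − 19.6) × 9.16 / [1560 × (1 + 0.0520 × 9.16)] = 1467 mg/L.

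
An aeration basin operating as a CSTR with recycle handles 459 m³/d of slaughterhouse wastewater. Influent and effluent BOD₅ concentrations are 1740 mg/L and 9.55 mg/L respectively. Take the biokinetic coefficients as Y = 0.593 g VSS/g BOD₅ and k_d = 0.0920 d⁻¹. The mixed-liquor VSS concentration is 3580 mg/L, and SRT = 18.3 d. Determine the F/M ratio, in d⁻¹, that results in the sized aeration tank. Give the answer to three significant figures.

F/M ≈ 0.249 d⁻¹

Steady-state biomass mass balance: V·X·(1 + k_d·θ_c) = Y·Q·(S₀ − S)·θ_c, so V = 0.593 × 459 × (1740 − 9.55) × 18.3 / [3580 × (1 + 0.0920 × 18.3)] = 8.62×10^6 / 9607 = 897.2 m³.
Food-to-microorganism ratio F/M = Q S₀ / (V X) = 459 × 1740 / (897.2 × 3580) = 0.2487 d⁻¹.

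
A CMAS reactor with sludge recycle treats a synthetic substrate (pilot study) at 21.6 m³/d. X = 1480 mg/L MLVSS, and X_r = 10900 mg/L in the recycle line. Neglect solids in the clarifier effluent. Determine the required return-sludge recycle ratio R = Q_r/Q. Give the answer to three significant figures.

R ≈ 0.157

Mass balance around the secondary clarifier (neglecting effluent solids): R = X / (X_r − X) = 1480 / (10900 − 1480) = 0.1571.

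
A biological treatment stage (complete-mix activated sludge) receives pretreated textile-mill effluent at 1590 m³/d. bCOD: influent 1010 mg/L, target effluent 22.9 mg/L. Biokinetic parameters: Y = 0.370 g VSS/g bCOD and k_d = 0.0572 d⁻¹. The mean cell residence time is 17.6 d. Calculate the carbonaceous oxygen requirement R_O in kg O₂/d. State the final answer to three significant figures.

Correct the yield for decay: Y_obs = Y/(1 + k_d θ_c) = 0.370 / (1 + 0.0572 × 17.6) = 0.370 / 2.007 = 0.1844.
Q·(S₀ − S) = 1590 × (1010 − 22.9) × 10⁻³ = 1569 kg/d removed.
P_X = Y_obs·Q·(S₀ − S) = 0.1844 × 1569 = 289.4 kg VSS/d.
R_O = Q·(S₀ − S) − 1.42·P_X = 1569 − 1.42 × 289.4 = 1159 kg O₂/d.

R_O ≈ 1160 kg O₂/d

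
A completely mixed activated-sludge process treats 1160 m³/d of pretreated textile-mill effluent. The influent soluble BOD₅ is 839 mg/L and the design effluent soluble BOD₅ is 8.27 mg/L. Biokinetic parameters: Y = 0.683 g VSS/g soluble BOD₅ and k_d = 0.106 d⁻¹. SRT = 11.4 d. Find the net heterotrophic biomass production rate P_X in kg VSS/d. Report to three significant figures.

Correct the yield for decay: Y_obs = Y/(1 + k_d θ_c) = 0.683 / (1 + 0.106 × 11.4) = 0.683 / 2.208 = 0.3093.
ΔS = 839 − 8.27 = 830.7 mg/L, so the substrate removal rate is 1160 × 830.7/1000 = 963.6 kg soluble BOD₅/d.
Biomass produced: P_X = Y_obs·Q·ΔS = 0.3093 × 963.6 ≈ 298.0 kg VSS/d.

P_X ≈ 298 kg VSS/d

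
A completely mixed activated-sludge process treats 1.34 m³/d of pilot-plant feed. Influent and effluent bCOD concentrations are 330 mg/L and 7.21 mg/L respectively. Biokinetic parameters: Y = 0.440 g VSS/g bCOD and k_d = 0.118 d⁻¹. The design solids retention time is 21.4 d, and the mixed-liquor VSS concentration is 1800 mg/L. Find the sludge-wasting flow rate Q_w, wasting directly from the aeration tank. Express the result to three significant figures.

Q_w ≈ 0.0300 m³/d

Steady-state biomass mass balance: V·X·(1 + k_d·θ_c) = Y·Q·(S₀ − S)·θ_c, so V = 0.440 × 1.34 × (330 − 7.21) × 21.4 / [1800 × (1 + 0.118 × 21.4)] = 4.07×10^3 / 6345 = 0.6419 m³.
Wasting from the aeration tank: Q_w = V / θ_c = 0.6419 / 21.4 = 0.02999 m³/d.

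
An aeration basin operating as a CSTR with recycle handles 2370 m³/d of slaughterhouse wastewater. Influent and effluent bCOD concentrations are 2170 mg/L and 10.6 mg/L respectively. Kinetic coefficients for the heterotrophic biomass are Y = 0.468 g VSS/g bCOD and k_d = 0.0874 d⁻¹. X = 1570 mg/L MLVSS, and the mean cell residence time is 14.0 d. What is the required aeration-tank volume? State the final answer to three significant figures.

V ≈ 9610 m³

From the SRT design equation V = Y Q (S₀−S) θ_c / [X (1 + k_d θ_c)] = 0.468 × 2370 × (2170 − 10.6) × 14.0 / [1570 × (1 + 0.0874 × 14.0)] = 3.35×10^7 / 3491 = 9605 m³.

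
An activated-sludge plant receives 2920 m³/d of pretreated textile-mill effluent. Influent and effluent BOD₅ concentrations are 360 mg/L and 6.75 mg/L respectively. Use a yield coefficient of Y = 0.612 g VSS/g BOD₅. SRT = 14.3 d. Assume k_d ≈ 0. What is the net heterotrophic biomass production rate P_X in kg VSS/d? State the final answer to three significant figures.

P_X ≈ 631 kg VSS/d

With endogenous decay neglected, the observed yield equals the true yield: Y_obs = Y = 0.612 g VSS/g BOD₅.
Q·(S₀ − S) = 2920 × (360 − 6.75) × 10⁻³ = 1031 kg/d removed.
Biomass produced: P_X = Y_obs·Q·ΔS = 0.6120 × 1031 ≈ 631.3 kg VSS/d.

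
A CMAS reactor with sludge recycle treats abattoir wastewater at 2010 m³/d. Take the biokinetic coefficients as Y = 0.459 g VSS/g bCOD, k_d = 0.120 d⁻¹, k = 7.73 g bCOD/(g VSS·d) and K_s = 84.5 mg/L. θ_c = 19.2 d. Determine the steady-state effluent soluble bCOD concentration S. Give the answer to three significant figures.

Effluent substrate depends only on kinetics and SRT: S = K_s(1 + k_d θ_c) / [θ_c(Yk − k_d) − 1] = 84.5 × (1 + 0.120 × 19.2) / [19.2 × (0.459 × 7.73 − 0.120) − 1] = 279.2 / 64.82 = 4.307 mg/L.

S ≈ 4.31 mg/L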